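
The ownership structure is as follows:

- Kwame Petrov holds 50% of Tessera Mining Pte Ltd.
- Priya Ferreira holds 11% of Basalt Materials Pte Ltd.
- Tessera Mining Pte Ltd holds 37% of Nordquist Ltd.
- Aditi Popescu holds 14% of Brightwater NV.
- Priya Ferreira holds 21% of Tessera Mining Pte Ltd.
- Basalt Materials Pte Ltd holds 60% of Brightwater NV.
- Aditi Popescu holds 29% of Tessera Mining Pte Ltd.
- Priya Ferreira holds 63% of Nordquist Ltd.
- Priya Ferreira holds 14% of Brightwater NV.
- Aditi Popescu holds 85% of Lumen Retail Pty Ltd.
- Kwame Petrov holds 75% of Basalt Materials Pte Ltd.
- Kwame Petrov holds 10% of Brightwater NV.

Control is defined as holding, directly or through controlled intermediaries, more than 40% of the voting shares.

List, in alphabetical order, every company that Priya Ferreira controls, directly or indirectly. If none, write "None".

Nordquist Ltd

Priya holds 63% of Nordquist, so Priya controls Nordquist.
No other company's threshold is met.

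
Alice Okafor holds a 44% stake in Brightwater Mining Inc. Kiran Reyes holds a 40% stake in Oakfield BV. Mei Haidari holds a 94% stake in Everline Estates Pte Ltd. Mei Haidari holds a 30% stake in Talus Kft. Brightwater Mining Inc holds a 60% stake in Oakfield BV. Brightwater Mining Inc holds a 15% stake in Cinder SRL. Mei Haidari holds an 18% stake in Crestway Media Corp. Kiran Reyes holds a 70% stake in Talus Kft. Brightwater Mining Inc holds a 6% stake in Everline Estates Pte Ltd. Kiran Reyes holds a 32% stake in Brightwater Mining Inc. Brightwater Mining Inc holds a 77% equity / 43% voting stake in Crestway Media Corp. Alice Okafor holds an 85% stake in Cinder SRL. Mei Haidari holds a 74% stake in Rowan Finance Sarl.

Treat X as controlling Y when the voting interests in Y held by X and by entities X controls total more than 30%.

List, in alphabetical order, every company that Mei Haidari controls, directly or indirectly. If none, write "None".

Everline Estates Pte Ltd, Rowan Finance Sarl

Mei holds 94% of Everline, so Mei controls Everline.
Mei holds 74% of Rowan, so Mei controls Rowan.
No other company's threshold is met.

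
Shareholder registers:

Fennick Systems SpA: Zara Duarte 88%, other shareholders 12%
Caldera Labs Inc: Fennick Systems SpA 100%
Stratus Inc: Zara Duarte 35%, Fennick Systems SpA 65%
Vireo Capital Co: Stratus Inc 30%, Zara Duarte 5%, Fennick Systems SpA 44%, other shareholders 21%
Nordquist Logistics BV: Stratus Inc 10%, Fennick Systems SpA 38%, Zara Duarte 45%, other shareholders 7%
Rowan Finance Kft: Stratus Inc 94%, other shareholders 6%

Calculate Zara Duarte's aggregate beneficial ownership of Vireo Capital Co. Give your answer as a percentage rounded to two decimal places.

Zara reaches Vireo along 4 paths.
Via Stratus: 35% × 30% = 10.5%.
Via Fennick → Stratus: 88% × 65% × 30% = 17.16%.
Direct stake: 5% = 5%.
Via Fennick: 88% × 44% = 38.72%.
Total: 10.5% + 17.16% + 5% + 38.72% = 71.38%.

71.38%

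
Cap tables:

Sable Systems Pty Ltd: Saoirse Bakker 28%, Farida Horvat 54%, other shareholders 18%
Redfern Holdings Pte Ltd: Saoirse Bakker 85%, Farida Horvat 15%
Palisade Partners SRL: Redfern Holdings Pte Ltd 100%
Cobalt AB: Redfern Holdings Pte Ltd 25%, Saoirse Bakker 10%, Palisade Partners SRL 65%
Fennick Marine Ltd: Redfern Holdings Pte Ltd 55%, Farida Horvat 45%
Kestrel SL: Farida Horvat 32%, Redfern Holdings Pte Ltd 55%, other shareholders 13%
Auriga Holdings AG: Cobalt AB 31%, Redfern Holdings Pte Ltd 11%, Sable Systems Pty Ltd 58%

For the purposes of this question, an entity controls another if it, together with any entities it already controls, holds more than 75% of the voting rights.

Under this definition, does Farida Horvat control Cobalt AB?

No

Farida's largest direct stake is 54% in Sable, which does not meet the threshold, so Farida controls no company.
Neither Farida nor any entity Farida controls holds any voting interest in Cobalt.
So Farida does not control Cobalt.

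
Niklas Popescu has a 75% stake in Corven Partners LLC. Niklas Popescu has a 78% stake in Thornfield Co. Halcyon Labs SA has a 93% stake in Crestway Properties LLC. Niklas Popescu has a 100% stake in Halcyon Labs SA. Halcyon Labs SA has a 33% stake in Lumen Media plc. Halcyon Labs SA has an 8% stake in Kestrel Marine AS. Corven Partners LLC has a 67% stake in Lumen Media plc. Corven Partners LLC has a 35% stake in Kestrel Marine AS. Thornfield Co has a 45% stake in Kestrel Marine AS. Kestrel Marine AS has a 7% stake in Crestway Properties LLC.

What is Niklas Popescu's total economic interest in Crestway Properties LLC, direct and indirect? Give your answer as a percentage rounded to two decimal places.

Niklas reaches Crestway along 4 paths.
Via Thornfield → Kestrel: 78% × 45% × 7% = 2.457%.
Via Corven → Kestrel: 75% × 35% × 7% = 1.8375%.
Via Halcyon → Kestrel: 100% × 8% × 7% = 0.56%.
Via Halcyon: 100% × 93% = 93%.
Total: 2.457% + 1.8375% + 0.56% + 93% = 97.8545%.
Rounded: 97.85%.

97.85%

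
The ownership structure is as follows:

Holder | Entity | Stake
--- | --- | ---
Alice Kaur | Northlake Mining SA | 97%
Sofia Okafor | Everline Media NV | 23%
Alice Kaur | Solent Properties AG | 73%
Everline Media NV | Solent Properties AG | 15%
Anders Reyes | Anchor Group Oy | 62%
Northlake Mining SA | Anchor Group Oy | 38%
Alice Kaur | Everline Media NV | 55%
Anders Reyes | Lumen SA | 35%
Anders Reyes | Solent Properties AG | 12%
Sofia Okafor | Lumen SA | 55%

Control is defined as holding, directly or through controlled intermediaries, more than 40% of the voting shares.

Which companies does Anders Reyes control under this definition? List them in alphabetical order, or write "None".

Anders holds 62% of Anchor, so Anders controls Anchor.
No other company's threshold is met.

Anchor Group Oy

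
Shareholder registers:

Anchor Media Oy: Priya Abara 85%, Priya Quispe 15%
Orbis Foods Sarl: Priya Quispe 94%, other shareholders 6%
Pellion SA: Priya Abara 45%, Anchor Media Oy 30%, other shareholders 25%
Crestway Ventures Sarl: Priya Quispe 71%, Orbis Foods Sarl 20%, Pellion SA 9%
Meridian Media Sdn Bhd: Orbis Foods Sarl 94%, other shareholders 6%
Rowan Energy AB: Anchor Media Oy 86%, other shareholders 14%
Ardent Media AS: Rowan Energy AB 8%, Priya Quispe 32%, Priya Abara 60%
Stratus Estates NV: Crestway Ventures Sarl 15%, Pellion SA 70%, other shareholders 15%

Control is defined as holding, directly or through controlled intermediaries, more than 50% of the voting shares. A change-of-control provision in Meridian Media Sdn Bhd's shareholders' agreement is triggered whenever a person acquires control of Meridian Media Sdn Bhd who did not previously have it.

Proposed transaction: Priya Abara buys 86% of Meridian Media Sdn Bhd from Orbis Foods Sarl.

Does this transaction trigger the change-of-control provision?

The purchase adds only to Priya Abara's holdings (Orbis's stake shrinks), so Priya Abara is the only person who could newly come to control Meridian.
Priya Abara holds 85% of Anchor, so Priya Abara controls Anchor.
Priya Abara and Anchor together hold 45% + 30% = 75% of Pellion, so Priya Abara controls Pellion.
Anchor holds 86% of Rowan, so Priya Abara controls Rowan.
Rowan and Priya Abara together hold 8% + 60% = 68% of Ardent, so Priya Abara controls Ardent.
Pellion holds 70% of Stratus, so Priya Abara controls Stratus.
Neither Priya Abara nor any entity Priya Abara controls holds any voting interest in Meridian.
So before the transaction, Priya Abara does not control Meridian.
After the purchase, Priya Abara holds 86% of Meridian directly, and Orbis's stake falls to 8%.
Priya Abara holds 86% of Meridian, so Priya Abara controls Meridian.
Priya Abara did not control Meridian before and does after, so the clause is triggered.

Yes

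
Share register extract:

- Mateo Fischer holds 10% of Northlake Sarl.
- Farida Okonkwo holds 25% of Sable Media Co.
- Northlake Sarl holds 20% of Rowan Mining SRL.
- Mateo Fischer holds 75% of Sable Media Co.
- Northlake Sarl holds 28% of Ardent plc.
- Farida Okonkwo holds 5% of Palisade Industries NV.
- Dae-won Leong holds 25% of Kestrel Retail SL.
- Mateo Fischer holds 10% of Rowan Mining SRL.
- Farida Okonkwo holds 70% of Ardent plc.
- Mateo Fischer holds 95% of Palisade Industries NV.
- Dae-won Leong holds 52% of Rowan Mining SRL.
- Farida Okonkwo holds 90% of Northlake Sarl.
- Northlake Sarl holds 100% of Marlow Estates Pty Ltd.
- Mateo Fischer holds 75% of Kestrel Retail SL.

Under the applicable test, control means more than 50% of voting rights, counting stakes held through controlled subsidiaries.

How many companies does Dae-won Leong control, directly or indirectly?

Dae-won holds 52% of Rowan, so Dae-won controls Rowan.
No other company's threshold is met.
Dae-won controls 1 company.

1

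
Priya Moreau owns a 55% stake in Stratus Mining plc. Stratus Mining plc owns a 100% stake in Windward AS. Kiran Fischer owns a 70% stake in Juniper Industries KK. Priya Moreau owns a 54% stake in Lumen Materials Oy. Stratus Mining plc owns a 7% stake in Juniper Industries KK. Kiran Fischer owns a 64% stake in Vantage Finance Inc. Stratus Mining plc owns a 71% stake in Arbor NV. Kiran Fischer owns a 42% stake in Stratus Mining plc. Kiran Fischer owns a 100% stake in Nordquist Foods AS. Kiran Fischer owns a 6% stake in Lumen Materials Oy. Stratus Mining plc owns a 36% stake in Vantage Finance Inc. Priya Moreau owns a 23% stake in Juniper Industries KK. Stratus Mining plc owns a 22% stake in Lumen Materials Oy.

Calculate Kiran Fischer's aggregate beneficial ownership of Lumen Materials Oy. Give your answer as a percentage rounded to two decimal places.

Kiran reaches Lumen along 2 paths.
Direct stake: 6% = 6%.
Via Stratus: 42% × 22% = 9.24%.
Total: 6% + 9.24% = 15.24%.

15.24%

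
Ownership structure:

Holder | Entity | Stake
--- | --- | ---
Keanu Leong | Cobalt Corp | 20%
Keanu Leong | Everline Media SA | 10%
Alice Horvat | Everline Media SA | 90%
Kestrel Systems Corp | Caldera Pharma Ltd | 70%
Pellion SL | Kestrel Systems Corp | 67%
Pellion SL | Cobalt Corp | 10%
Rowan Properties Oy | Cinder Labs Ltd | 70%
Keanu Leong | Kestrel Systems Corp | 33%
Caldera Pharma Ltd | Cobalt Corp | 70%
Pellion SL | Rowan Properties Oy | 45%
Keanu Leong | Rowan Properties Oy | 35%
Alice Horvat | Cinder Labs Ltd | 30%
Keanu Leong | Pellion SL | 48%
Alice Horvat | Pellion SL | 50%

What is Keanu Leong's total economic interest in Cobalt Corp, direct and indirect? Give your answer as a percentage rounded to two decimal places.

56.73%

Keanu reaches Cobalt along 4 paths.
Via Pellion: 48% × 10% = 4.8%.
Via Pellion → Kestrel → Caldera: 48% × 67% × 70% × 70% = 15.7584%.
Via Kestrel → Caldera: 33% × 70% × 70% = 16.17%.
Direct stake: 20% = 20%.
Total: 4.8% + 15.7584% + 16.17% + 20% = 56.7284%.
Rounded: 56.73%.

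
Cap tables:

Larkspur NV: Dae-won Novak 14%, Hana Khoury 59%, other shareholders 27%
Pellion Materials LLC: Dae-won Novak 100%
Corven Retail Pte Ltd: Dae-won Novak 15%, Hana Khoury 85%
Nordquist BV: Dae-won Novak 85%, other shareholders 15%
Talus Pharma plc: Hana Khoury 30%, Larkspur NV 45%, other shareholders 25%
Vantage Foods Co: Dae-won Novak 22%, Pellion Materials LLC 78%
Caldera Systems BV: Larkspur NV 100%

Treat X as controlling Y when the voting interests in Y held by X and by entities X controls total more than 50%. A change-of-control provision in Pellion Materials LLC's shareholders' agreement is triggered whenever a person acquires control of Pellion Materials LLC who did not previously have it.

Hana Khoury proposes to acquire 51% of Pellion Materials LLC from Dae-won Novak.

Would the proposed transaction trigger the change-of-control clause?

Yes

The purchase adds only to Hana's holdings (Dae-won's stake shrinks), so Hana is the only person who could newly come to control Pellion.
Hana holds 59% of Larkspur, so Hana controls Larkspur.
Hana holds 85% of Corven, so Hana controls Corven.
Hana and Larkspur together hold 30% + 45% = 75% of Talus, so Hana controls Talus.
Larkspur holds 100% of Caldera, so Hana controls Caldera.
Neither Hana nor any entity Hana controls holds any voting interest in Pellion.
So before the transaction, Hana does not control Pellion.
After the purchase, Hana holds 51% of Pellion directly, and Dae-won's stake falls to 49%.
Hana holds 51% of Pellion, so Hana controls Pellion.
Hana did not control Pellion before and does after, so the clause is triggered.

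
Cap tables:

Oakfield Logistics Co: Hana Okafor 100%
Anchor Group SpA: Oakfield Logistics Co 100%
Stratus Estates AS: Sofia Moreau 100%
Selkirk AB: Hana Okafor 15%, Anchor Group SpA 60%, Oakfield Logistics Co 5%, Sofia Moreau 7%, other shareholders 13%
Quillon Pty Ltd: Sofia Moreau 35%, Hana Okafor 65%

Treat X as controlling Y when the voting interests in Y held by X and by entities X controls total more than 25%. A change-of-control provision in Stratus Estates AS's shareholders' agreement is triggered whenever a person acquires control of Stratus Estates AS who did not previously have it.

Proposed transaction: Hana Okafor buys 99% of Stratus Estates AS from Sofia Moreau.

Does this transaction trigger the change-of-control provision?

Yes

The purchase adds only to Hana's holdings (Sofia's stake shrinks), so Hana is the only person who could newly come to control Stratus.
Hana holds 100% of Oakfield, so Hana controls Oakfield.
Oakfield holds 100% of Anchor, so Hana controls Anchor.
Hana and Anchor and Oakfield together hold 15% + 60% + 5% = 80% of Selkirk, so Hana controls Selkirk.
Hana holds 65% of Quillon, so Hana controls Quillon.
Neither Hana nor any entity Hana controls holds any voting interest in Stratus.
So before the transaction, Hana does not control Stratus.
After the purchase, Hana holds 99% of Stratus directly, and Sofia's stake falls to 1%.
Hana holds 99% of Stratus, so Hana controls Stratus.
Hana did not control Stratus before and does after, so the clause is triggered.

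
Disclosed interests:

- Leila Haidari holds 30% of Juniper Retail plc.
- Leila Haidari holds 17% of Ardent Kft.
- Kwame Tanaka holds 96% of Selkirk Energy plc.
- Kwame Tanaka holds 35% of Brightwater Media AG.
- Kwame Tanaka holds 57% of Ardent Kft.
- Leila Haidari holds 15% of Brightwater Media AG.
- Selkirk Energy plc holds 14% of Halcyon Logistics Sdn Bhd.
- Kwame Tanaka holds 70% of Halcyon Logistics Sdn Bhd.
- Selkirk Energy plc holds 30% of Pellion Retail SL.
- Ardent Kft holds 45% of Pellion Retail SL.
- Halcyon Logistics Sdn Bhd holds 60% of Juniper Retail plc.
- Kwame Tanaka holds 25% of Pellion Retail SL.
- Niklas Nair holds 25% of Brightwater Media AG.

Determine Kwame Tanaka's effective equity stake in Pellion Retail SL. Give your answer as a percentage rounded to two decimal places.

79.45%

Kwame reaches Pellion along 3 paths.
Via Ardent: 57% × 45% = 25.65%.
Direct stake: 25% = 25%.
Via Selkirk: 96% × 30% = 28.8%.
Total: 25.65% + 25% + 28.8% = 79.45%.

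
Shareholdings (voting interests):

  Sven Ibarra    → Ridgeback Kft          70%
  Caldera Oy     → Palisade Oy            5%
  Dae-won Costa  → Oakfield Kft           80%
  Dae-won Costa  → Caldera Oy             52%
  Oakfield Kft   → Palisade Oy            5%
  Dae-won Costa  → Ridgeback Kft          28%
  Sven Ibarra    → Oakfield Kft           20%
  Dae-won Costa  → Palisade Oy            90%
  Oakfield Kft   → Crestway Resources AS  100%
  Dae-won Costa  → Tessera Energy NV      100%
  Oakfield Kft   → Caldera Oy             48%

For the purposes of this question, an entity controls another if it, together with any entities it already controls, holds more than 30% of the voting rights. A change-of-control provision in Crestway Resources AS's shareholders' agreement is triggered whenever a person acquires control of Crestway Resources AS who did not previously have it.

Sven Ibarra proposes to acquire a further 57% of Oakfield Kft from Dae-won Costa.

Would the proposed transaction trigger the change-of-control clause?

The purchase adds only to Sven's holdings (Dae-won's stake shrinks), so Sven is the only person who could newly come to control Crestway.
Sven holds 70% of Ridgeback, so Sven controls Ridgeback.
Neither Sven nor any entity Sven controls holds any voting interest in Crestway.
So before the transaction, Sven does not control Crestway.
After the purchase, Sven's direct stake in Oakfield rises to 20% + 57% = 77%, and Dae-won's stake falls to 23%.
Sven holds 77% of Oakfield, so Sven controls Oakfield.
Oakfield holds 100% of Crestway, so Sven controls Crestway.
Sven did not control Crestway before and does after, so the clause is triggered.

Yes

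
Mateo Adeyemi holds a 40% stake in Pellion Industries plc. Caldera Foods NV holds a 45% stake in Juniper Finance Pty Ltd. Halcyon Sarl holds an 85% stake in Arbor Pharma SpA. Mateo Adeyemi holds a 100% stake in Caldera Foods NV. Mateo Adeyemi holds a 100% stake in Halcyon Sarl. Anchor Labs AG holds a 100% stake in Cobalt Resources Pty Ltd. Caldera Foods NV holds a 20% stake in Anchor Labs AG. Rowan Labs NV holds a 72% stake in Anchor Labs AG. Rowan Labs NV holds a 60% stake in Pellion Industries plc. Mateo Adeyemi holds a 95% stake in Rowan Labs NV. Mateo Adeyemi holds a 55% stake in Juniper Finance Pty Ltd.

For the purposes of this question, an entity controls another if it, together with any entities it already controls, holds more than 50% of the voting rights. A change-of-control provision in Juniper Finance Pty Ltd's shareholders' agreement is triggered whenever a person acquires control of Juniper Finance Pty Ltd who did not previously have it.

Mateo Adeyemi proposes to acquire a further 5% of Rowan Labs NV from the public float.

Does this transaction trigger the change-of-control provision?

No

The purchase changes only Mateo's holdings, so Mateo is the only person who could newly come to control Juniper.
Mateo holds 100% of Caldera, so Mateo controls Caldera.
Mateo and Caldera together hold 55% + 45% = 100% of Juniper, so Mateo controls Juniper.
So Mateo already controls Juniper before the transaction.
After the purchase, Mateo's direct stake in Rowan rises to 95% + 5% = 100%.
Mateo controlled Juniper already, so this is not a new person acquiring control; every other person's position is unchanged or reduced.
No new person acquires control, so the clause is not triggered.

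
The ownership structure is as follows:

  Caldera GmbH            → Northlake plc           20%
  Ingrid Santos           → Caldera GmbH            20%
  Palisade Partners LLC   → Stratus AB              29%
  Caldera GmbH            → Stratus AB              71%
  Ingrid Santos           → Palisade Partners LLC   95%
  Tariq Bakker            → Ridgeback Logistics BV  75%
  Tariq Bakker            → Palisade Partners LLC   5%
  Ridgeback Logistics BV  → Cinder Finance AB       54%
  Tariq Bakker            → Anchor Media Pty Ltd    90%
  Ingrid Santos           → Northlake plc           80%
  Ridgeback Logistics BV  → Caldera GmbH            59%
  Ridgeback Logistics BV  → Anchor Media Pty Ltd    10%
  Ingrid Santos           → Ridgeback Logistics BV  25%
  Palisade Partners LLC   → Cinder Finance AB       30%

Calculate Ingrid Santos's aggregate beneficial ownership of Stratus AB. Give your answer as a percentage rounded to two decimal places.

Ingrid reaches Stratus along 3 paths.
Via Palisade: 95% × 29% = 27.55%.
Via Ridgeback → Caldera: 25% × 59% × 71% = 10.4725%.
Via Caldera: 20% × 71% = 14.2%.
Total: 27.55% + 10.4725% + 14.2% = 52.2225%.
Rounded: 52.22%.

52.22%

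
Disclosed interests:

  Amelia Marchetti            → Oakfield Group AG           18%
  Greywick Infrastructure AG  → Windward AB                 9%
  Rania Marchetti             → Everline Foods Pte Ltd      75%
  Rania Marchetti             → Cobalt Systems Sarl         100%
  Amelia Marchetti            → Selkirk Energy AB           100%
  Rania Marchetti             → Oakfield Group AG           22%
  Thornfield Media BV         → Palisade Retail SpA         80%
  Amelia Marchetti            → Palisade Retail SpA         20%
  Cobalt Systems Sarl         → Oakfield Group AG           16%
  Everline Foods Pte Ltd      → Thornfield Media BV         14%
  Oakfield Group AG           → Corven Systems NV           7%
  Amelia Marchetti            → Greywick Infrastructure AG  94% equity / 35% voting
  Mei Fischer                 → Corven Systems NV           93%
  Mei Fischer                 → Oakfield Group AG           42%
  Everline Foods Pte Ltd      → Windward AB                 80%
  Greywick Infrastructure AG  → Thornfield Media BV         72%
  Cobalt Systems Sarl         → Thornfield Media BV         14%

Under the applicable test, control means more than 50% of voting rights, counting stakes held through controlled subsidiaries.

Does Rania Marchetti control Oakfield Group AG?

No

Rania holds 100% of Cobalt, so Rania controls Cobalt.
Rania holds 75% of Everline, so Rania controls Everline.
Everline holds 80% of Windward, so Rania controls Windward.
In Oakfield, Rania's side holds only 16% + 22% = 38%, not > 50%.
So Rania does not control Oakfield.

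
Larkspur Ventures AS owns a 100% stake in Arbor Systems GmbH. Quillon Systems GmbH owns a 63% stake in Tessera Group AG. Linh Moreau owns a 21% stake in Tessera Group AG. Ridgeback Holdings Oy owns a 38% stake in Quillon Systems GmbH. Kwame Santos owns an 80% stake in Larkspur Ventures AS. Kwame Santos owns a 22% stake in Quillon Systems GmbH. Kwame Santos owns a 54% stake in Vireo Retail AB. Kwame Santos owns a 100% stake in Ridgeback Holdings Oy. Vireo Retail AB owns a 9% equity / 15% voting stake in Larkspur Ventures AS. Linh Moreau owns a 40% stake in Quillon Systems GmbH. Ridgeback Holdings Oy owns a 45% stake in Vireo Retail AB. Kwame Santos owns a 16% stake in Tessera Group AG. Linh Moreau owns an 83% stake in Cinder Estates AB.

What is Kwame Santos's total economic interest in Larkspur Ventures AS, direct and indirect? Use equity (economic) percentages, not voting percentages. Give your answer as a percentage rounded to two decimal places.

88.91%

Kwame reaches Larkspur along 3 paths.
Via Vireo: 54% × 9% = 4.86%.
Via Ridgeback → Vireo: 100% × 45% × 9% = 4.05%.
Direct stake: 80% = 80%.
Total: 4.86% + 4.05% + 80% = 88.91%.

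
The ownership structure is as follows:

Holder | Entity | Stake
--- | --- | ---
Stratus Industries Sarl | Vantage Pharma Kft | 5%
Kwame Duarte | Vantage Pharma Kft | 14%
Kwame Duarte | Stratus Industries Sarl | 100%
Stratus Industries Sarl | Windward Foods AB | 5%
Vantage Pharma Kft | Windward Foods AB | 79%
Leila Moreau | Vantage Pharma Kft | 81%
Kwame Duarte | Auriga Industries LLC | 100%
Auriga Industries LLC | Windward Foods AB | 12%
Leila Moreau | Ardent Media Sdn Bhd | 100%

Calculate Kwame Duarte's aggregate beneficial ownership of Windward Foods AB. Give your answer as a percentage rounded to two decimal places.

32.01%

Kwame reaches Windward along 4 paths.
Via Vantage: 14% × 79% = 11.06%.
Via Stratus → Vantage: 100% × 5% × 79% = 3.95%.
Via Stratus: 100% × 5% = 5%.
Via Auriga: 100% × 12% = 12%.
Total: 11.06% + 3.95% + 5% + 12% = 32.01%.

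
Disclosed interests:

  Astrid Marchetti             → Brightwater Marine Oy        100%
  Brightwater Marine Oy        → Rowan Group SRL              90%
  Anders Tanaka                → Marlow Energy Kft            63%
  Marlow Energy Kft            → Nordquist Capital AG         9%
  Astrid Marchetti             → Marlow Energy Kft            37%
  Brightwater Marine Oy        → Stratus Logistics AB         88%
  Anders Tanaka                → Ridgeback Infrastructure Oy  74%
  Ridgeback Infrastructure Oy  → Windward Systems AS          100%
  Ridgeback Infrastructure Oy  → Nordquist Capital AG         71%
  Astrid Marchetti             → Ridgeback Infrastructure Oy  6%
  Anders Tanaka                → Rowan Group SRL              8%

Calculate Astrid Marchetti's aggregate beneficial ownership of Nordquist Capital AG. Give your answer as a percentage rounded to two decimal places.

7.59%

Astrid reaches Nordquist along 2 paths.
Via Ridgeback: 6% × 71% = 4.26%.
Via Marlow: 37% × 9% = 3.33%.
Total: 4.26% + 3.33% = 7.59%.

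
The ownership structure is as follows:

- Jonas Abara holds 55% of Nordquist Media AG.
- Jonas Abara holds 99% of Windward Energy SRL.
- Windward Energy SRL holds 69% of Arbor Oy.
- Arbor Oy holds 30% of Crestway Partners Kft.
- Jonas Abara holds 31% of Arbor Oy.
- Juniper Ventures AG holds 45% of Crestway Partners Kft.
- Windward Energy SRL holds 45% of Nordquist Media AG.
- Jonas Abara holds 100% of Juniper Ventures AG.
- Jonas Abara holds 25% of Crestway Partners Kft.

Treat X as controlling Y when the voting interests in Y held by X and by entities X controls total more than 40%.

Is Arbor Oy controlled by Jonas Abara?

Jonas holds 99% of Windward, so Jonas controls Windward.
Windward and Jonas together hold 69% + 31% = 100% of Arbor, so Jonas controls Arbor.

Yes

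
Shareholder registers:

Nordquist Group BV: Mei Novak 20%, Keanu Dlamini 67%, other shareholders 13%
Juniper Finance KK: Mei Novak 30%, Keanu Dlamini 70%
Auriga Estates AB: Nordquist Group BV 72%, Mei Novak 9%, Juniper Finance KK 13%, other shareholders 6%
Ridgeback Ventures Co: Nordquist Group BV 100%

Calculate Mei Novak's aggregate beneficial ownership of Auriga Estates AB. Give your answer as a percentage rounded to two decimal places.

27.30%

Mei reaches Auriga along 3 paths.
Via Nordquist: 20% × 72% = 14.4%.
Direct stake: 9% = 9%.
Via Juniper: 30% × 13% = 3.9%.
Total: 14.4% + 9% + 3.9% = 27.3%.
Rounded: 27.30%.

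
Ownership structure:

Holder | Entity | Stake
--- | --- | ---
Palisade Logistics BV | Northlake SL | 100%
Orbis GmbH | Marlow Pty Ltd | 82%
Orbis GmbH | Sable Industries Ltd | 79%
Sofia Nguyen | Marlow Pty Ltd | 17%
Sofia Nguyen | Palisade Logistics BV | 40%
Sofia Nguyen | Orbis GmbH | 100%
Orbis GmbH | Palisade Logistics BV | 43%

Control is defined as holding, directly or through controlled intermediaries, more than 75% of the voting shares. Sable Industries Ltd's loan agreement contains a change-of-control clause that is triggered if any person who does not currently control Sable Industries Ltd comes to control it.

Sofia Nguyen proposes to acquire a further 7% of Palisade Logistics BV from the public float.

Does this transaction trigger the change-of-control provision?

The purchase changes only Sofia's holdings, so Sofia is the only person who could newly come to control Sable.
Sofia holds 100% of Orbis, so Sofia controls Orbis.
Orbis holds 79% of Sable, so Sofia controls Sable.
So Sofia already controls Sable before the transaction.
After the purchase, Sofia's direct stake in Palisade rises to 40% + 7% = 47%.
Sofia controlled Sable already, so this is not a new person acquiring control; every other person's position is unchanged or reduced.
No new person acquires control, so the clause is not triggered.

No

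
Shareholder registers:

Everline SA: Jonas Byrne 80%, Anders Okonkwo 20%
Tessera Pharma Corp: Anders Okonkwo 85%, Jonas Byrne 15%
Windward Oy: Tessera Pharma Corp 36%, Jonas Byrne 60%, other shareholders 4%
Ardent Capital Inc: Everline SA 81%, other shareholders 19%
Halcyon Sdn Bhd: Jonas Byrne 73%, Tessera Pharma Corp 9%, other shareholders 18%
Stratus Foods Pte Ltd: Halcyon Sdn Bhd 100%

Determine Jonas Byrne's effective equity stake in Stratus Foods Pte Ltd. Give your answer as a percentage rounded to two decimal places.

Jonas reaches Stratus along 2 paths.
Via Halcyon: 73% × 100% = 73%.
Via Tessera → Halcyon: 15% × 9% × 100% = 1.35%.
Total: 73% + 1.35% = 74.35%.

74.35%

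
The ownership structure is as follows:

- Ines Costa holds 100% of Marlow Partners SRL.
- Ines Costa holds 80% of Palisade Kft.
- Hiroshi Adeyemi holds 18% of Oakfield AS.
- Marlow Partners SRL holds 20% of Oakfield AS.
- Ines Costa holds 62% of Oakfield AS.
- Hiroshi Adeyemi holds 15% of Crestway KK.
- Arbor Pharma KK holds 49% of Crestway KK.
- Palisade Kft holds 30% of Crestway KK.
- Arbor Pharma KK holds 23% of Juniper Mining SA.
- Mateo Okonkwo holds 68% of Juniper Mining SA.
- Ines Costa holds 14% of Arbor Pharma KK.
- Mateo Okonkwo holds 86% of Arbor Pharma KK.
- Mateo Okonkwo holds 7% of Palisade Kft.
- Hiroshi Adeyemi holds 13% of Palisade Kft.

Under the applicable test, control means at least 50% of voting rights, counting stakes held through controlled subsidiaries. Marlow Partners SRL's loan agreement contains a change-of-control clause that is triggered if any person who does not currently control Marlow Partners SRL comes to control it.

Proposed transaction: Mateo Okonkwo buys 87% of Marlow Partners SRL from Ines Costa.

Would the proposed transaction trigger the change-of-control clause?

The purchase adds only to Mateo's holdings (Ines's stake shrinks), so Mateo is the only person who could newly come to control Marlow.
Mateo holds 86% of Arbor, so Mateo controls Arbor.
Arbor and Mateo together hold 23% + 68% = 91% of Juniper, so Mateo controls Juniper.
Neither Mateo nor any entity Mateo controls holds any voting interest in Marlow.
So before the transaction, Mateo does not control Marlow.
After the purchase, Mateo holds 87% of Marlow directly, and Ines's stake falls to 13%.
Mateo holds 87% of Marlow, so Mateo controls Marlow.
Mateo did not control Marlow before and does after, so the clause is triggered.

Yes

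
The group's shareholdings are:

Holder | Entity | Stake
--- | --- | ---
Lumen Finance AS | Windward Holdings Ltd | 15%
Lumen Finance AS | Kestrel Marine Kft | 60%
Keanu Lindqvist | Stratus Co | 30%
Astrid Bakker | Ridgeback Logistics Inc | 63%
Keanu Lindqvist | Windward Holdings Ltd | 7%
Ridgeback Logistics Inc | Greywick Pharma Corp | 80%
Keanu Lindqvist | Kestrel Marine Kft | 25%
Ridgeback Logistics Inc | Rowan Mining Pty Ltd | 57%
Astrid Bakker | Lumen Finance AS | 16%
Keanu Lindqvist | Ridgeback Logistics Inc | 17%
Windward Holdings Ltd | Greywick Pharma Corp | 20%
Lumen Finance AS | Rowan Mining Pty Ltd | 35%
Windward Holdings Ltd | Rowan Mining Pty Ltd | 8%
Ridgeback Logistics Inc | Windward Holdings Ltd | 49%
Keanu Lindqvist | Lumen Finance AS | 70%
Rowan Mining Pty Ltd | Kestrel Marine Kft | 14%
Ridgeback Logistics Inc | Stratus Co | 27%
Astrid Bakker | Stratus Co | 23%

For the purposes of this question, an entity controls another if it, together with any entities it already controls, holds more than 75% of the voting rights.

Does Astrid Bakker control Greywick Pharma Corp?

Astrid's largest direct stake is 63% in Ridgeback, which does not meet the threshold, so Astrid controls no company.
Neither Astrid nor any entity Astrid controls holds any voting interest in Greywick.
So Astrid does not control Greywick.

No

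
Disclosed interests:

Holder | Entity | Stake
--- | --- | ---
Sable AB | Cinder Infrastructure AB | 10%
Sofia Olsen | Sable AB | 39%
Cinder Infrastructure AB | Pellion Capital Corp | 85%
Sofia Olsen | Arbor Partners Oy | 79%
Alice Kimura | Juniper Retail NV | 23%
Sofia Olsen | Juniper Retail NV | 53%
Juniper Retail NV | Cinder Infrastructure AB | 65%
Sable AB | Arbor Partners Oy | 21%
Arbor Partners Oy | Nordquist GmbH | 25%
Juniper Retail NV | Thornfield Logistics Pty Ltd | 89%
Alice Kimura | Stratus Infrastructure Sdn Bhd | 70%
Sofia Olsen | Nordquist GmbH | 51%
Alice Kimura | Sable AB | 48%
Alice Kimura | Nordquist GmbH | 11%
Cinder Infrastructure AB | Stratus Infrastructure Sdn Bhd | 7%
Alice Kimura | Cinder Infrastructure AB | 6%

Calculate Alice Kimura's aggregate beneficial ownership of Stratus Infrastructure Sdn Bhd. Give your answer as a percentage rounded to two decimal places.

Alice reaches Stratus along 4 paths.
Via Sable → Cinder: 48% × 10% × 7% = 0.336%.
Via Cinder: 6% × 7% = 0.42%.
Via Juniper → Cinder: 23% × 65% × 7% = 1.0465%.
Direct stake: 70% = 70%.
Total: 0.336% + 0.42% + 1.0465% + 70% = 71.8025%.
Rounded: 71.80%.

71.80%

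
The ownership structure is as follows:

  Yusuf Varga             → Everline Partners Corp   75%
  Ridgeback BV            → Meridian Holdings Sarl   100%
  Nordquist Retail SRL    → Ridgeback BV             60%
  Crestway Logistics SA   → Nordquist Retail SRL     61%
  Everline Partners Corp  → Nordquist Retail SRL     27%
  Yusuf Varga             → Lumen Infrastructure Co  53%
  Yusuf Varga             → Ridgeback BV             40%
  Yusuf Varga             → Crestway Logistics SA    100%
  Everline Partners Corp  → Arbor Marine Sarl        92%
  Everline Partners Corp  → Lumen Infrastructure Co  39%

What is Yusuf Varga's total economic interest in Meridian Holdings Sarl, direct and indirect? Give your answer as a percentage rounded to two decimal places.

Yusuf reaches Meridian along 3 paths.
Via Crestway → Nordquist → Ridgeback: 100% × 61% × 60% × 100% = 36.6%.
Via Everline → Nordquist → Ridgeback: 75% × 27% × 60% × 100% = 12.15%.
Via Ridgeback: 40% × 100% = 40%.
Total: 36.6% + 12.15% + 40% = 88.75%.

88.75%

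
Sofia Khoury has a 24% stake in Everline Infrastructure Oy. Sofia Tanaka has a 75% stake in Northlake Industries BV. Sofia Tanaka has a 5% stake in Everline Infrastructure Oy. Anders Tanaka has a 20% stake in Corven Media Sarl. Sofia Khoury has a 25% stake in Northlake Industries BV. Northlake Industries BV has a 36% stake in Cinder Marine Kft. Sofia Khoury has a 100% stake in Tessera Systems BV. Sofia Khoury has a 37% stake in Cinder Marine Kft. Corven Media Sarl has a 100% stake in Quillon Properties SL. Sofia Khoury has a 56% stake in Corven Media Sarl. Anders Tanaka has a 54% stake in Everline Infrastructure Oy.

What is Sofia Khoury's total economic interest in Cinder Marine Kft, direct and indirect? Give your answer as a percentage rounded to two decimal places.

Sofia Khoury reaches Cinder along 2 paths.
Direct stake: 37% = 37%.
Via Northlake: 25% × 36% = 9%.
Total: 37% + 9% = 46%.
Rounded: 46.00%.

46.00%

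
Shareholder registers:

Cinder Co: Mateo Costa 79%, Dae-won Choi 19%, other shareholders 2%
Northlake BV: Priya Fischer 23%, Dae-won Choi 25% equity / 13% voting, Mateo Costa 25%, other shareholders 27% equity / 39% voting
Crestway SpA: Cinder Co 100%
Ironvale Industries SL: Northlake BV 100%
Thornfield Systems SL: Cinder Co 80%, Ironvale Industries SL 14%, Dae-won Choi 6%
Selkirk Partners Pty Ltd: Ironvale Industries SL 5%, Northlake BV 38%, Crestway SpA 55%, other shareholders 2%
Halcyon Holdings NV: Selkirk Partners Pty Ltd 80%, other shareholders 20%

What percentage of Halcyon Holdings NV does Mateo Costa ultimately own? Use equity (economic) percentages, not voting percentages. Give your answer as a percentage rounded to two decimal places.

43.36%

Mateo reaches Halcyon along 3 paths.
Via Northlake → Ironvale → Selkirk: 25% × 100% × 5% × 80% = 1%.
Via Northlake → Selkirk: 25% × 38% × 80% = 7.6%.
Via Cinder → Crestway → Selkirk: 79% × 100% × 55% × 80% = 34.76%.
Total: 1% + 7.6% + 34.76% = 43.36%.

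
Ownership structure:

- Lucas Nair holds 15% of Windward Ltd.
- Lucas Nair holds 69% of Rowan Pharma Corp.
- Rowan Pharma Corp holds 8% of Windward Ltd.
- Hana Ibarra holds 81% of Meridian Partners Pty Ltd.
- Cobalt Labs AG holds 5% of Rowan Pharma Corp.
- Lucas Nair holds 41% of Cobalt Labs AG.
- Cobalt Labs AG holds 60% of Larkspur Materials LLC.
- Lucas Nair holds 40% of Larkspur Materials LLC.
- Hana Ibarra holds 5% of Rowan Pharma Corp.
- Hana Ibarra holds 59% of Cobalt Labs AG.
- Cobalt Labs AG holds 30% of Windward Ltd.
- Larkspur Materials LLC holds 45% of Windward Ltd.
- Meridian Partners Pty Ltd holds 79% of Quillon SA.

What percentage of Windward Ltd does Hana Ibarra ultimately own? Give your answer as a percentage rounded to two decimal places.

Hana reaches Windward along 4 paths.
Via Cobalt: 59% × 30% = 17.7%.
Via Cobalt → Larkspur: 59% × 60% × 45% = 15.93%.
Via Cobalt → Rowan: 59% × 5% × 8% = 0.236%.
Via Rowan: 5% × 8% = 0.4%.
Total: 17.7% + 15.93% + 0.236% + 0.4% = 34.266%.
Rounded: 34.27%.

34.27%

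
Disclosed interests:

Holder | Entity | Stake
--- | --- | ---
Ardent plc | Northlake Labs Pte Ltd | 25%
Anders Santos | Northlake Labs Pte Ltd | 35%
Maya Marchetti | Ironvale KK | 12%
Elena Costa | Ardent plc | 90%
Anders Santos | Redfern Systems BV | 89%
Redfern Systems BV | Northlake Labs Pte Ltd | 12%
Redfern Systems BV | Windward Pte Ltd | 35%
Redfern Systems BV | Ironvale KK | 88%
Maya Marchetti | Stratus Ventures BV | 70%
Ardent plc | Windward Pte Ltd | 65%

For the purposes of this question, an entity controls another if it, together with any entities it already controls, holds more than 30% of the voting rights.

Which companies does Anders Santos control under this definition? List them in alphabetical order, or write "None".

Ironvale KK, Northlake Labs Pte Ltd, Redfern Systems BV, Windward Pte Ltd

Anders holds 89% of Redfern, so Anders controls Redfern.
Redfern and Anders together hold 12% + 35% = 47% of Northlake, so Anders controls Northlake.
Redfern holds 35% of Windward, so Anders controls Windward.
Redfern holds 88% of Ironvale, so Anders controls Ironvale.
No other company's threshold is met.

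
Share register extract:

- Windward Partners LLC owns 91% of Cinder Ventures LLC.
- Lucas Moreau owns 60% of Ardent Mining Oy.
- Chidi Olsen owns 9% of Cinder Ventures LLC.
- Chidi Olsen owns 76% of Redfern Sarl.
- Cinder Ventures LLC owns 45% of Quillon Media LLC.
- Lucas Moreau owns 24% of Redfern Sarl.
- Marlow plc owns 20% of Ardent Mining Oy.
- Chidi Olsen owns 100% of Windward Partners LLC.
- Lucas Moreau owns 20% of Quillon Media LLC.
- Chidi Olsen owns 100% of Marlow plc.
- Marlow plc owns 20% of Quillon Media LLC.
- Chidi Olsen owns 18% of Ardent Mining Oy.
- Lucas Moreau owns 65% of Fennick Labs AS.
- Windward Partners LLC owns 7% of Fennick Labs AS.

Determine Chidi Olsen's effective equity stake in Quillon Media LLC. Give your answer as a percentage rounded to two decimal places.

Chidi reaches Quillon along 3 paths.
Via Cinder: 9% × 45% = 4.05%.
Via Windward → Cinder: 100% × 91% × 45% = 40.95%.
Via Marlow: 100% × 20% = 20%.
Total: 4.05% + 40.95% + 20% = 65%.
Rounded: 65.00%.

65.00%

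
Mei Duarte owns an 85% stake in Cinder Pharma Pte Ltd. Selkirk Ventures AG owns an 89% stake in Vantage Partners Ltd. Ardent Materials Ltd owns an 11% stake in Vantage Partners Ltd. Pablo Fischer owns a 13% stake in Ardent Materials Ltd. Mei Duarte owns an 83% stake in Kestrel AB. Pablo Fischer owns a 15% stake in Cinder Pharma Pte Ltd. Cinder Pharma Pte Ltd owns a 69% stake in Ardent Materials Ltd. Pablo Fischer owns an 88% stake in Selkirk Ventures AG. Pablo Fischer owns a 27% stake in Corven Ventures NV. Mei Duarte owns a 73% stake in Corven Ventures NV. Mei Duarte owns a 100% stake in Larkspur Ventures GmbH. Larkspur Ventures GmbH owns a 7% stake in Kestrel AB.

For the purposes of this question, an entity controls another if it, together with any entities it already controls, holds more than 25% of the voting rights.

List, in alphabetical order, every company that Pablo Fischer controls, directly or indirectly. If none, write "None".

Corven Ventures NV, Selkirk Ventures AG, Vantage Partners Ltd

Pablo holds 27% of Corven, so Pablo controls Corven.
Pablo holds 88% of Selkirk, so Pablo controls Selkirk.
Selkirk holds 89% of Vantage, so Pablo controls Vantage.
No other company's threshold is met.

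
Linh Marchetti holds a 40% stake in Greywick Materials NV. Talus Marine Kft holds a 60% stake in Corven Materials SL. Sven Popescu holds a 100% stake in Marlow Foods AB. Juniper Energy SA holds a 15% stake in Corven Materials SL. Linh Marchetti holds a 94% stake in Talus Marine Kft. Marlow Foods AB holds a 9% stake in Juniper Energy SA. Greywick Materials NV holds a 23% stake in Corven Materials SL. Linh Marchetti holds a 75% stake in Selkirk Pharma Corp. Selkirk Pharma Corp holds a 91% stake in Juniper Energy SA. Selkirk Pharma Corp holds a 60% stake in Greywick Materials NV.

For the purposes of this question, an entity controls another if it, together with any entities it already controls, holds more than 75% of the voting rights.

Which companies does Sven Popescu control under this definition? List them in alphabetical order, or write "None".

Marlow Foods AB

Sven holds 100% of Marlow, so Sven controls Marlow.
No other company's threshold is met.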